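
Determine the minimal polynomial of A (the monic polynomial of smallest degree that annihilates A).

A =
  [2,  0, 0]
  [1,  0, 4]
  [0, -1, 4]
x^3 - 6*x^2 + 12*x - 8

The characteristic polynomial is χ_A(x) = (x - 2)^3, so the eigenvalues are known. The minimal polynomial is
  m_A(x) = Π_λ (x − λ)^{k_λ}
where k_λ is the size of the *largest* Jordan block for λ (equivalently, the smallest k with (A − λI)^k v = 0 for every generalised eigenvector v of λ).

  λ = 2: largest Jordan block has size 3, contributing (x − 2)^3

So m_A(x) = (x - 2)^3 = x^3 - 6*x^2 + 12*x - 8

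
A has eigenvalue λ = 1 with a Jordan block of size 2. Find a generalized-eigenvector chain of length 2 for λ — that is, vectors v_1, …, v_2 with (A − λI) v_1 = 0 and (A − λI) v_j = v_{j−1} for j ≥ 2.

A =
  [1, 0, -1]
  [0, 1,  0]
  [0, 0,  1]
A Jordan chain for λ = 1 of length 2:
v_1 = (-1, 0, 0)ᵀ
v_2 = (0, 0, 1)ᵀ

Let N = A − (1)·I. We want v_2 with N^2 v_2 = 0 but N^1 v_2 ≠ 0; then v_{j-1} := N · v_j for j = 2, …, 2.

Pick v_2 = (0, 0, 1)ᵀ.
Then v_1 = N · v_2 = (-1, 0, 0)ᵀ.

Sanity check: (A − (1)·I) v_1 = (0, 0, 0)ᵀ = 0. ✓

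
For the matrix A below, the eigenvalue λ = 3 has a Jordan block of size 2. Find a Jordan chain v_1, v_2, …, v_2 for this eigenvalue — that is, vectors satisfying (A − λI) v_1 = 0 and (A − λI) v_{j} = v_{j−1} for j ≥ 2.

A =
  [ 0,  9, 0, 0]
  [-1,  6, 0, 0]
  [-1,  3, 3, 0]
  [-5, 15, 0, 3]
A Jordan chain for λ = 3 of length 2:
v_1 = (-3, -1, -1, -5)ᵀ
v_2 = (1, 0, 0, 0)ᵀ

Let N = A − (3)·I. We want v_2 with N^2 v_2 = 0 but N^1 v_2 ≠ 0; then v_{j-1} := N · v_j for j = 2, …, 2.

Pick v_2 = (1, 0, 0, 0)ᵀ.
Then v_1 = N · v_2 = (-3, -1, -1, -5)ᵀ.

Sanity check: (A − (3)·I) v_1 = (0, 0, 0, 0)ᵀ = 0. ✓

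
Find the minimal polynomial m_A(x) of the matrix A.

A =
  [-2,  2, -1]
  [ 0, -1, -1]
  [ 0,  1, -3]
x^3 + 6*x^2 + 12*x + 8

The characteristic polynomial is χ_A(x) = (x + 2)^3, so the eigenvalues are known. The minimal polynomial is
  m_A(x) = Π_λ (x − λ)^{k_λ}
where k_λ is the size of the *largest* Jordan block for λ (equivalently, the smallest k with (A − λI)^k v = 0 for every generalised eigenvector v of λ).

  λ = -2: largest Jordan block has size 3, contributing (x + 2)^3

So m_A(x) = (x + 2)^3 = x^3 + 6*x^2 + 12*x + 8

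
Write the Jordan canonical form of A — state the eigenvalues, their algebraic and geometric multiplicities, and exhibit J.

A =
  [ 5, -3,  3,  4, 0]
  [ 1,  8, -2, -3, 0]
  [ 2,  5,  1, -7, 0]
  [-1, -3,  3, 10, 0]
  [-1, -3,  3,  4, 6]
J_2(6) ⊕ J_2(6) ⊕ J_1(6)

The characteristic polynomial is
  det(x·I − A) = x^5 - 30*x^4 + 360*x^3 - 2160*x^2 + 6480*x - 7776 = (x - 6)^5

Eigenvalues and multiplicities (the geometric multiplicity of λ is n − rank(A − λI), which equals the number of Jordan blocks for λ):
  λ = 6: algebraic multiplicity = 5, geometric multiplicity = 3

Determining the block sizes for each eigenvalue:
  λ = 6: with am = 5 and gm = 3, the partition is not yet determined (e.g. several partitions of 5 into 3 parts exist). Let N = A − (6)·I. Computing rank(N^1) = 2, rank(N^2) = 0; the number of blocks of size ≥ j is rank(N^{j−1}) − rank(N^j), giving [3, 2]. So we have 2 block(s) of size 2, 1 block(s) of size 1 → block sizes [2, 2, 1]

Assembling the blocks gives a Jordan form
J =
  [6, 1, 0, 0, 0]
  [0, 6, 0, 0, 0]
  [0, 0, 6, 1, 0]
  [0, 0, 0, 6, 0]
  [0, 0, 0, 0, 6]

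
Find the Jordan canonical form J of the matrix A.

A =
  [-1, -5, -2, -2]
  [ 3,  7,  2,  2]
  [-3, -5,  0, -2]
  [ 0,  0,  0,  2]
J_2(2) ⊕ J_1(2) ⊕ J_1(2)

The characteristic polynomial is
  det(x·I − A) = x^4 - 8*x^3 + 24*x^2 - 32*x + 16 = (x - 2)^4

Eigenvalues and multiplicities (the geometric multiplicity of λ is n − rank(A − λI), which equals the number of Jordan blocks for λ):
  λ = 2: algebraic multiplicity = 4, geometric multiplicity = 3

Determining the block sizes for each eigenvalue:
  λ = 2: 3 blocks summing to 4 forces exactly one block of size 2 and the rest size 1 → block sizes [2, 1, 1]

Assembling the blocks gives a Jordan form
J =
  [2, 1, 0, 0]
  [0, 2, 0, 0]
  [0, 0, 2, 0]
  [0, 0, 0, 2]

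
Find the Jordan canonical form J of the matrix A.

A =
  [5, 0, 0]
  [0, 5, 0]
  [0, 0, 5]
J_1(5) ⊕ J_1(5) ⊕ J_1(5)

The characteristic polynomial is
  det(x·I − A) = x^3 - 15*x^2 + 75*x - 125 = (x - 5)^3

Eigenvalues and multiplicities (the geometric multiplicity of λ is n − rank(A − λI), which equals the number of Jordan blocks for λ):
  λ = 5: algebraic multiplicity = 3, geometric multiplicity = 3

Determining the block sizes for each eigenvalue:
  λ = 5: gm = am = 3, so every block has size 1 → block sizes [1, 1, 1]

Assembling the blocks gives a Jordan form
J =
  [5, 0, 0]
  [0, 5, 0]
  [0, 0, 5]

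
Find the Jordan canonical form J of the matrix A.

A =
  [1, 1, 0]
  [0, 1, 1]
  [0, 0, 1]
J_3(1)

The characteristic polynomial is
  det(x·I − A) = x^3 - 3*x^2 + 3*x - 1 = (x - 1)^3

Eigenvalues and multiplicities (the geometric multiplicity of λ is n − rank(A − λI), which equals the number of Jordan blocks for λ):
  λ = 1: algebraic multiplicity = 3, geometric multiplicity = 1

Determining the block sizes for each eigenvalue:
  λ = 1: one block (gm = 1), so the single block has size am = 3 → block sizes [3]

Assembling the blocks gives a Jordan form
J =
  [1, 1, 0]
  [0, 1, 1]
  [0, 0, 1]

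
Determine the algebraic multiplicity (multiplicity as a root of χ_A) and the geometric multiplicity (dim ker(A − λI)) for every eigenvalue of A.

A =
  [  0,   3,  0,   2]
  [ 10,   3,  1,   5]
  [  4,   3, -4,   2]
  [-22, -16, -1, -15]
λ = -4: alg = 4, geom = 2

Step 1 — factor the characteristic polynomial to read off the algebraic multiplicities:
  χ_A(x) = (x + 4)^4

Step 2 — compute geometric multiplicities via the rank-nullity identity g(λ) = n − rank(A − λI):
  rank(A − (-4)·I) = 2, so dim ker(A − (-4)·I) = n − 2 = 2

Summary:
  λ = -4: algebraic multiplicity = 4, geometric multiplicity = 2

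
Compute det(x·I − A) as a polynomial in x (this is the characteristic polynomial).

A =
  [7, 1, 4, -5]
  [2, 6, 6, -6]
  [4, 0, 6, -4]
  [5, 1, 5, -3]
x^4 - 16*x^3 + 96*x^2 - 256*x + 256

Expanding det(x·I − A) (e.g. by cofactor expansion or by noting that A is similar to its Jordan form J, which has the same characteristic polynomial as A) gives
  χ_A(x) = x^4 - 16*x^3 + 96*x^2 - 256*x + 256
which factors as (x - 4)^4. The eigenvalues (with algebraic multiplicities) are λ = 4 with multiplicity 4.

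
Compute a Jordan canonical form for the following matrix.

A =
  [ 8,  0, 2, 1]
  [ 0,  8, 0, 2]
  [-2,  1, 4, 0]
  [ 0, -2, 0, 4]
J_2(6) ⊕ J_2(6)

The characteristic polynomial is
  det(x·I − A) = x^4 - 24*x^3 + 216*x^2 - 864*x + 1296 = (x - 6)^4

Eigenvalues and multiplicities (the geometric multiplicity of λ is n − rank(A − λI), which equals the number of Jordan blocks for λ):
  λ = 6: algebraic multiplicity = 4, geometric multiplicity = 2

Determining the block sizes for each eigenvalue:
  λ = 6: with am = 4 and gm = 2, the partition is not yet determined (e.g. several partitions of 4 into 2 parts exist). Let N = A − (6)·I. Computing rank(N^1) = 2, rank(N^2) = 0; the number of blocks of size ≥ j is rank(N^{j−1}) − rank(N^j), giving [2, 2]. So we have 2 block(s) of size 2 → block sizes [2, 2]

Assembling the blocks gives a Jordan form
J =
  [6, 1, 0, 0]
  [0, 6, 0, 0]
  [0, 0, 6, 1]
  [0, 0, 0, 6]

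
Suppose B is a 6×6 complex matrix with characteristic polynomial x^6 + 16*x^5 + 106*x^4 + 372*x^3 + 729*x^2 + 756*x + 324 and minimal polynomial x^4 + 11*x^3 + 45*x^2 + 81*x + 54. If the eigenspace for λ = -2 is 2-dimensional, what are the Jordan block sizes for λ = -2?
Block sizes for λ = -2: [1, 1]

Step 1 — from the characteristic polynomial, algebraic multiplicity of λ = -2 is 2. From dim ker(B − (-2)·I) = 2, there are exactly 2 Jordan blocks for λ = -2.
Step 2 — from the minimal polynomial, the factor (x + 2) tells us the largest block for λ = -2 has size 1.
Step 3 — with total size 2, 2 blocks, and largest block 1, the block sizes (in nonincreasing order) are [1, 1].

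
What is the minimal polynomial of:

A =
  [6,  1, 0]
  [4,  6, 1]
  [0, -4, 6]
x^3 - 18*x^2 + 108*x - 216

The characteristic polynomial is χ_A(x) = (x - 6)^3, so the eigenvalues are known. The minimal polynomial is
  m_A(x) = Π_λ (x − λ)^{k_λ}
where k_λ is the size of the *largest* Jordan block for λ (equivalently, the smallest k with (A − λI)^k v = 0 for every generalised eigenvector v of λ).

  λ = 6: largest Jordan block has size 3, contributing (x − 6)^3

So m_A(x) = (x - 6)^3 = x^3 - 18*x^2 + 108*x - 216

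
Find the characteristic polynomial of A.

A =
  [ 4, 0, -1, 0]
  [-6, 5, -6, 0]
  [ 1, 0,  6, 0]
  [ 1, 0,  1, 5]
x^4 - 20*x^3 + 150*x^2 - 500*x + 625

Expanding det(x·I − A) (e.g. by cofactor expansion or by noting that A is similar to its Jordan form J, which has the same characteristic polynomial as A) gives
  χ_A(x) = x^4 - 20*x^3 + 150*x^2 - 500*x + 625
which factors as (x - 5)^4. The eigenvalues (with algebraic multiplicities) are λ = 5 with multiplicity 4.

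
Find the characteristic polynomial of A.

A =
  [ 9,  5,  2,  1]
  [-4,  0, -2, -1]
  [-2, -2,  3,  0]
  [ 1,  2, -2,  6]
x^4 - 18*x^3 + 120*x^2 - 350*x + 375

Expanding det(x·I − A) (e.g. by cofactor expansion or by noting that A is similar to its Jordan form J, which has the same characteristic polynomial as A) gives
  χ_A(x) = x^4 - 18*x^3 + 120*x^2 - 350*x + 375
which factors as (x - 5)^3*(x - 3). The eigenvalues (with algebraic multiplicities) are λ = 3 with multiplicity 1, λ = 5 with multiplicity 3.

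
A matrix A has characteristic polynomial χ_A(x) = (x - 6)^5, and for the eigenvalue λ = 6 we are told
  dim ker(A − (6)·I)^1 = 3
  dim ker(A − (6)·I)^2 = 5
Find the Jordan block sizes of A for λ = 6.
Block sizes for λ = 6: [2, 2, 1]

From the dimensions of kernels of powers, the number of Jordan blocks of size at least j is d_j − d_{j−1} where d_j = dim ker(N^j) (with d_0 = 0). Computing the differences gives [3, 2].
The number of blocks of size exactly k is (#blocks of size ≥ k) − (#blocks of size ≥ k + 1), so the partition is: 1 block(s) of size 1, 2 block(s) of size 2.
In nonincreasing order the block sizes are [2, 2, 1].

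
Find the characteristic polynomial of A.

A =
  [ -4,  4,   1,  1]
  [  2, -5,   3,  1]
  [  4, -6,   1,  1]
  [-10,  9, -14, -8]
x^4 + 16*x^3 + 96*x^2 + 256*x + 256

Expanding det(x·I − A) (e.g. by cofactor expansion or by noting that A is similar to its Jordan form J, which has the same characteristic polynomial as A) gives
  χ_A(x) = x^4 + 16*x^3 + 96*x^2 + 256*x + 256
which factors as (x + 4)^4. The eigenvalues (with algebraic multiplicities) are λ = -4 with multiplicity 4.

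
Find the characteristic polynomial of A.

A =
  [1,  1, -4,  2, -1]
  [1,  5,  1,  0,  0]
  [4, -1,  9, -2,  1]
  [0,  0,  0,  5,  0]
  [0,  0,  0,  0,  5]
x^5 - 25*x^4 + 250*x^3 - 1250*x^2 + 3125*x - 3125

Expanding det(x·I − A) (e.g. by cofactor expansion or by noting that A is similar to its Jordan form J, which has the same characteristic polynomial as A) gives
  χ_A(x) = x^5 - 25*x^4 + 250*x^3 - 1250*x^2 + 3125*x - 3125
which factors as (x - 5)^5. The eigenvalues (with algebraic multiplicities) are λ = 5 with multiplicity 5.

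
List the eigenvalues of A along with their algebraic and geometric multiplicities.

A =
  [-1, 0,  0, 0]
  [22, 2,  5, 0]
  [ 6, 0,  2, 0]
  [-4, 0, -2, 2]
λ = -1: alg = 1, geom = 1; λ = 2: alg = 3, geom = 2

Step 1 — factor the characteristic polynomial to read off the algebraic multiplicities:
  χ_A(x) = (x - 2)^3*(x + 1)

Step 2 — compute geometric multiplicities via the rank-nullity identity g(λ) = n − rank(A − λI):
  rank(A − (-1)·I) = 3, so dim ker(A − (-1)·I) = n − 3 = 1
  rank(A − (2)·I) = 2, so dim ker(A − (2)·I) = n − 2 = 2

Summary:
  λ = -1: algebraic multiplicity = 1, geometric multiplicity = 1
  λ = 2: algebraic multiplicity = 3, geometric multiplicity = 2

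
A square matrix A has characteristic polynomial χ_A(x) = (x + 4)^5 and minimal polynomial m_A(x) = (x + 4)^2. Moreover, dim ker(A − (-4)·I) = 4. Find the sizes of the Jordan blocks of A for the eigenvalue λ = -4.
Block sizes for λ = -4: [2, 1, 1, 1]

Step 1 — from the characteristic polynomial, algebraic multiplicity of λ = -4 is 5. From dim ker(A − (-4)·I) = 4, there are exactly 4 Jordan blocks for λ = -4.
Step 2 — from the minimal polynomial, the factor (x + 4)^2 tells us the largest block for λ = -4 has size 2.
Step 3 — with total size 5, 4 blocks, and largest block 2, the block sizes (in nonincreasing order) are [2, 1, 1, 1].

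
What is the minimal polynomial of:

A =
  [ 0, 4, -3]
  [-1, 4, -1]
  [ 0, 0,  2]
x^3 - 6*x^2 + 12*x - 8

The characteristic polynomial is χ_A(x) = (x - 2)^3, so the eigenvalues are known. The minimal polynomial is
  m_A(x) = Π_λ (x − λ)^{k_λ}
where k_λ is the size of the *largest* Jordan block for λ (equivalently, the smallest k with (A − λI)^k v = 0 for every generalised eigenvector v of λ).

  λ = 2: largest Jordan block has size 3, contributing (x − 2)^3

So m_A(x) = (x - 2)^3 = x^3 - 6*x^2 + 12*x - 8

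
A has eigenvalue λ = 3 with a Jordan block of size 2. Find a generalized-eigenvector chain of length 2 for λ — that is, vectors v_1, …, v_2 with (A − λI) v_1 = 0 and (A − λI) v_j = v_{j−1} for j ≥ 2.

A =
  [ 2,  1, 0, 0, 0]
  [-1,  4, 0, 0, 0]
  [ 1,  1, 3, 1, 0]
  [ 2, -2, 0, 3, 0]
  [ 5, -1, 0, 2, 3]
A Jordan chain for λ = 3 of length 2:
v_1 = (-1, -1, 1, 2, 5)ᵀ
v_2 = (1, 0, 0, 0, 0)ᵀ

Let N = A − (3)·I. We want v_2 with N^2 v_2 = 0 but N^1 v_2 ≠ 0; then v_{j-1} := N · v_j for j = 2, …, 2.

Pick v_2 = (1, 0, 0, 0, 0)ᵀ.
Then v_1 = N · v_2 = (-1, -1, 1, 2, 5)ᵀ.

Sanity check: (A − (3)·I) v_1 = (0, 0, 0, 0, 0)ᵀ = 0. ✓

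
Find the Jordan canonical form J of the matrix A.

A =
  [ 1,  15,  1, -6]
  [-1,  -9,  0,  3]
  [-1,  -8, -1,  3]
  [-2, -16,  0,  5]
J_3(-1) ⊕ J_1(-1)

The characteristic polynomial is
  det(x·I − A) = x^4 + 4*x^3 + 6*x^2 + 4*x + 1 = (x + 1)^4

Eigenvalues and multiplicities (the geometric multiplicity of λ is n − rank(A − λI), which equals the number of Jordan blocks for λ):
  λ = -1: algebraic multiplicity = 4, geometric multiplicity = 2

Determining the block sizes for each eigenvalue:
  λ = -1: with am = 4 and gm = 2, the partition is not yet determined (e.g. several partitions of 4 into 2 parts exist). Let N = A − (-1)·I. Computing rank(N^1) = 2, rank(N^2) = 1, rank(N^3) = 0; the number of blocks of size ≥ j is rank(N^{j−1}) − rank(N^j), giving [2, 1, 1]. So we have 1 block(s) of size 3, 1 block(s) of size 1 → block sizes [3, 1]

Assembling the blocks gives a Jordan form
J =
  [-1,  1,  0,  0]
  [ 0, -1,  1,  0]
  [ 0,  0, -1,  0]
  [ 0,  0,  0, -1]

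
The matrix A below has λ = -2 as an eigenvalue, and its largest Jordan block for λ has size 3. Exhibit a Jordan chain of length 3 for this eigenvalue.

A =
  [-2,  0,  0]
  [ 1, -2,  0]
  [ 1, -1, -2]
A Jordan chain for λ = -2 of length 3:
v_1 = (0, 0, -1)ᵀ
v_2 = (0, 1, 1)ᵀ
v_3 = (1, 0, 0)ᵀ

Let N = A − (-2)·I. We want v_3 with N^3 v_3 = 0 but N^2 v_3 ≠ 0; then v_{j-1} := N · v_j for j = 3, …, 2.

Pick v_3 = (1, 0, 0)ᵀ.
Then v_2 = N · v_3 = (0, 1, 1)ᵀ.
Then v_1 = N · v_2 = (0, 0, -1)ᵀ.

Sanity check: (A − (-2)·I) v_1 = (0, 0, 0)ᵀ = 0. ✓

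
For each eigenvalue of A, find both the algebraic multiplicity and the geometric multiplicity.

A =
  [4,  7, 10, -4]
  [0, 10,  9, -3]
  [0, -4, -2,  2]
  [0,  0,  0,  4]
λ = 4: alg = 4, geom = 2

Step 1 — factor the characteristic polynomial to read off the algebraic multiplicities:
  χ_A(x) = (x - 4)^4

Step 2 — compute geometric multiplicities via the rank-nullity identity g(λ) = n − rank(A − λI):
  rank(A − (4)·I) = 2, so dim ker(A − (4)·I) = n − 2 = 2

Summary:
  λ = 4: algebraic multiplicity = 4, geometric multiplicity = 2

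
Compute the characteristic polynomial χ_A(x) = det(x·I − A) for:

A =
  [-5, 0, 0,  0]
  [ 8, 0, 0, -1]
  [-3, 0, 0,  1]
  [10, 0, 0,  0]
x^4 + 5*x^3

Expanding det(x·I − A) (e.g. by cofactor expansion or by noting that A is similar to its Jordan form J, which has the same characteristic polynomial as A) gives
  χ_A(x) = x^4 + 5*x^3
which factors as x^3*(x + 5). The eigenvalues (with algebraic multiplicities) are λ = -5 with multiplicity 1, λ = 0 with multiplicity 3.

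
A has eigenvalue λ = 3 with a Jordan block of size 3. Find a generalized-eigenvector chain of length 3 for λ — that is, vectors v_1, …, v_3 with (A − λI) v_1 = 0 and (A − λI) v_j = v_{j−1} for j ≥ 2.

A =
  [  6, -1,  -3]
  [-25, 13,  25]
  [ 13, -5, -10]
A Jordan chain for λ = 3 of length 3:
v_1 = (-5, 0, -5)ᵀ
v_2 = (3, -25, 13)ᵀ
v_3 = (1, 0, 0)ᵀ

Let N = A − (3)·I. We want v_3 with N^3 v_3 = 0 but N^2 v_3 ≠ 0; then v_{j-1} := N · v_j for j = 3, …, 2.

Pick v_3 = (1, 0, 0)ᵀ.
Then v_2 = N · v_3 = (3, -25, 13)ᵀ.
Then v_1 = N · v_2 = (-5, 0, -5)ᵀ.

Sanity check: (A − (3)·I) v_1 = (0, 0, 0)ᵀ = 0. ✓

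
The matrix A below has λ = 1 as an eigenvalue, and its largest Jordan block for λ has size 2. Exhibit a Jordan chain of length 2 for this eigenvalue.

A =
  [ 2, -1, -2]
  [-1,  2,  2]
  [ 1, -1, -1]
A Jordan chain for λ = 1 of length 2:
v_1 = (1, -1, 1)ᵀ
v_2 = (1, 0, 0)ᵀ

Let N = A − (1)·I. We want v_2 with N^2 v_2 = 0 but N^1 v_2 ≠ 0; then v_{j-1} := N · v_j for j = 2, …, 2.

Pick v_2 = (1, 0, 0)ᵀ.
Then v_1 = N · v_2 = (1, -1, 1)ᵀ.

Sanity check: (A − (1)·I) v_1 = (0, 0, 0)ᵀ = 0. ✓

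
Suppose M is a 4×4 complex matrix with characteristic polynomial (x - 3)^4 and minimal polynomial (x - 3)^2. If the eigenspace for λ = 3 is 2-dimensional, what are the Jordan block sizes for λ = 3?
Block sizes for λ = 3: [2, 2]

Step 1 — from the characteristic polynomial, algebraic multiplicity of λ = 3 is 4. From dim ker(M − (3)·I) = 2, there are exactly 2 Jordan blocks for λ = 3.
Step 2 — from the minimal polynomial, the factor (x − 3)^2 tells us the largest block for λ = 3 has size 2.
Step 3 — with total size 4, 2 blocks, and largest block 2, the block sizes (in nonincreasing order) are [2, 2].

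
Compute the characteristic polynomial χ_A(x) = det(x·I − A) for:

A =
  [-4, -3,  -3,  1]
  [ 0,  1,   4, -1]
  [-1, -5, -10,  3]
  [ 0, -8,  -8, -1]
x^4 + 14*x^3 + 72*x^2 + 162*x + 135

Expanding det(x·I − A) (e.g. by cofactor expansion or by noting that A is similar to its Jordan form J, which has the same characteristic polynomial as A) gives
  χ_A(x) = x^4 + 14*x^3 + 72*x^2 + 162*x + 135
which factors as (x + 3)^3*(x + 5). The eigenvalues (with algebraic multiplicities) are λ = -5 with multiplicity 1, λ = -3 with multiplicity 3.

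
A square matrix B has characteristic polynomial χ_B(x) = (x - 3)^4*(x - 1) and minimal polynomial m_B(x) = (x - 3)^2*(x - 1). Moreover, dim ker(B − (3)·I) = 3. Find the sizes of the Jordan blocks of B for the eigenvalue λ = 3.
Block sizes for λ = 3: [2, 1, 1]

Step 1 — from the characteristic polynomial, algebraic multiplicity of λ = 3 is 4. From dim ker(B − (3)·I) = 3, there are exactly 3 Jordan blocks for λ = 3.
Step 2 — from the minimal polynomial, the factor (x − 3)^2 tells us the largest block for λ = 3 has size 2.
Step 3 — with total size 4, 3 blocks, and largest block 2, the block sizes (in nonincreasing order) are [2, 1, 1].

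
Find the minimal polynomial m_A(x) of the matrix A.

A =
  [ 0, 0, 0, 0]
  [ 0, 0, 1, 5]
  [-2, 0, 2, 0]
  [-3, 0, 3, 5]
x^4 - 7*x^3 + 10*x^2

The characteristic polynomial is χ_A(x) = x^2*(x - 5)*(x - 2), so the eigenvalues are known. The minimal polynomial is
  m_A(x) = Π_λ (x − λ)^{k_λ}
where k_λ is the size of the *largest* Jordan block for λ (equivalently, the smallest k with (A − λI)^k v = 0 for every generalised eigenvector v of λ).

  λ = 0: largest Jordan block has size 2, contributing (x − 0)^2
  λ = 2: largest Jordan block has size 1, contributing (x − 2)
  λ = 5: largest Jordan block has size 1, contributing (x − 5)

So m_A(x) = x^2*(x - 5)*(x - 2) = x^4 - 7*x^3 + 10*x^2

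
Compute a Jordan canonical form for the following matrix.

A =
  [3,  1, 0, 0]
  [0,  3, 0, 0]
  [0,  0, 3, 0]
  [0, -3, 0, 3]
J_2(3) ⊕ J_1(3) ⊕ J_1(3)

The characteristic polynomial is
  det(x·I − A) = x^4 - 12*x^3 + 54*x^2 - 108*x + 81 = (x - 3)^4

Eigenvalues and multiplicities (the geometric multiplicity of λ is n − rank(A − λI), which equals the number of Jordan blocks for λ):
  λ = 3: algebraic multiplicity = 4, geometric multiplicity = 3

Determining the block sizes for each eigenvalue:
  λ = 3: 3 blocks summing to 4 forces exactly one block of size 2 and the rest size 1 → block sizes [2, 1, 1]

Assembling the blocks gives a Jordan form
J =
  [3, 1, 0, 0]
  [0, 3, 0, 0]
  [0, 0, 3, 0]
  [0, 0, 0, 3]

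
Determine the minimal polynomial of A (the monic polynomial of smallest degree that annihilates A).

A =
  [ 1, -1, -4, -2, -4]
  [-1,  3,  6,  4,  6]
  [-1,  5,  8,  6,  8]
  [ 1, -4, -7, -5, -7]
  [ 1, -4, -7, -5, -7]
x^2

The characteristic polynomial is χ_A(x) = x^5, so the eigenvalues are known. The minimal polynomial is
  m_A(x) = Π_λ (x − λ)^{k_λ}
where k_λ is the size of the *largest* Jordan block for λ (equivalently, the smallest k with (A − λI)^k v = 0 for every generalised eigenvector v of λ).

  λ = 0: largest Jordan block has size 2, contributing (x − 0)^2

So m_A(x) = x^2 = x^2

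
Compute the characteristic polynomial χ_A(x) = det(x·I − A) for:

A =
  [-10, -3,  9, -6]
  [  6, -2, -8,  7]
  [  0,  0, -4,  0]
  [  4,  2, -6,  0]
x^4 + 16*x^3 + 96*x^2 + 256*x + 256

Expanding det(x·I − A) (e.g. by cofactor expansion or by noting that A is similar to its Jordan form J, which has the same characteristic polynomial as A) gives
  χ_A(x) = x^4 + 16*x^3 + 96*x^2 + 256*x + 256
which factors as (x + 4)^4. The eigenvalues (with algebraic multiplicities) are λ = -4 with multiplicity 4.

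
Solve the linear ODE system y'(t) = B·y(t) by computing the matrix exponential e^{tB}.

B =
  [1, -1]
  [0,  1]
e^{tB} =
  [exp(t), -t*exp(t)]
  [0, exp(t)]

Strategy: write B = P · J · P⁻¹ where J is a Jordan canonical form, so e^{tB} = P · e^{tJ} · P⁻¹, and e^{tJ} can be computed block-by-block.

B has Jordan form
J =
  [1, 1]
  [0, 1]
(up to reordering of blocks).

Per-block formulas:
  For a 2×2 Jordan block J_2(1): exp(t · J_2(1)) = e^(1t)·(I + t·N), where N is the 2×2 nilpotent shift.

After assembling e^{tJ} and conjugating by P, we get:

e^{tB} =
  [exp(t), -t*exp(t)]
  [0, exp(t)]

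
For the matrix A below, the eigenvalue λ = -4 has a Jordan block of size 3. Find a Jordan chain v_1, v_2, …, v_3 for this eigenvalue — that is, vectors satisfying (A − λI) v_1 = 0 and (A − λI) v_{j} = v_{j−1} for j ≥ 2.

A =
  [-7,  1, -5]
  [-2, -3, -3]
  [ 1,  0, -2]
A Jordan chain for λ = -4 of length 3:
v_1 = (2, 1, -1)ᵀ
v_2 = (-3, -2, 1)ᵀ
v_3 = (1, 0, 0)ᵀ

Let N = A − (-4)·I. We want v_3 with N^3 v_3 = 0 but N^2 v_3 ≠ 0; then v_{j-1} := N · v_j for j = 3, …, 2.

Pick v_3 = (1, 0, 0)ᵀ.
Then v_2 = N · v_3 = (-3, -2, 1)ᵀ.
Then v_1 = N · v_2 = (2, 1, -1)ᵀ.

Sanity check: (A − (-4)·I) v_1 = (0, 0, 0)ᵀ = 0. ✓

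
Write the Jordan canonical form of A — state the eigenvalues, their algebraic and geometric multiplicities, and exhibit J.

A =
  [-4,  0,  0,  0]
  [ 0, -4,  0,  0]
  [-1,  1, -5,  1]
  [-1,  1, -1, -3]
J_2(-4) ⊕ J_1(-4) ⊕ J_1(-4)

The characteristic polynomial is
  det(x·I − A) = x^4 + 16*x^3 + 96*x^2 + 256*x + 256 = (x + 4)^4

Eigenvalues and multiplicities (the geometric multiplicity of λ is n − rank(A − λI), which equals the number of Jordan blocks for λ):
  λ = -4: algebraic multiplicity = 4, geometric multiplicity = 3

Determining the block sizes for each eigenvalue:
  λ = -4: 3 blocks summing to 4 forces exactly one block of size 2 and the rest size 1 → block sizes [2, 1, 1]

Assembling the blocks gives a Jordan form
J =
  [-4,  1,  0,  0]
  [ 0, -4,  0,  0]
  [ 0,  0, -4,  0]
  [ 0,  0,  0, -4]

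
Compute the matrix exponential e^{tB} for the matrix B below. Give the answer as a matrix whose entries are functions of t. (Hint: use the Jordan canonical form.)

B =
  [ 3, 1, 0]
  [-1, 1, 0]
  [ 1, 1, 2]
e^{tB} =
  [t*exp(2*t) + exp(2*t), t*exp(2*t), 0]
  [-t*exp(2*t), -t*exp(2*t) + exp(2*t), 0]
  [t*exp(2*t), t*exp(2*t), exp(2*t)]

Strategy: write B = P · J · P⁻¹ where J is a Jordan canonical form, so e^{tB} = P · e^{tJ} · P⁻¹, and e^{tJ} can be computed block-by-block.

B has Jordan form
J =
  [2, 1, 0]
  [0, 2, 0]
  [0, 0, 2]
(up to reordering of blocks).

Per-block formulas:
  For a 2×2 Jordan block J_2(2): exp(t · J_2(2)) = e^(2t)·(I + t·N), where N is the 2×2 nilpotent shift.
  For a 1×1 block at λ = 2: exp(t · [2]) = [e^(2t)].

After assembling e^{tJ} and conjugating by P, we get:

e^{tB} =
  [t*exp(2*t) + exp(2*t), t*exp(2*t), 0]
  [-t*exp(2*t), -t*exp(2*t) + exp(2*t), 0]
  [t*exp(2*t), t*exp(2*t), exp(2*t)]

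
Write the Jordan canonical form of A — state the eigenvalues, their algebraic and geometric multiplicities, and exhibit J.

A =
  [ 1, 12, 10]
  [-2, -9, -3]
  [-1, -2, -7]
J_3(-5)

The characteristic polynomial is
  det(x·I − A) = x^3 + 15*x^2 + 75*x + 125 = (x + 5)^3

Eigenvalues and multiplicities (the geometric multiplicity of λ is n − rank(A − λI), which equals the number of Jordan blocks for λ):
  λ = -5: algebraic multiplicity = 3, geometric multiplicity = 1

Determining the block sizes for each eigenvalue:
  λ = -5: one block (gm = 1), so the single block has size am = 3 → block sizes [3]

Assembling the blocks gives a Jordan form
J =
  [-5,  1,  0]
  [ 0, -5,  1]
  [ 0,  0, -5]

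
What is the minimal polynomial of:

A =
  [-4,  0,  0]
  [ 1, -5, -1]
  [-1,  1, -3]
x^2 + 8*x + 16

The characteristic polynomial is χ_A(x) = (x + 4)^3, so the eigenvalues are known. The minimal polynomial is
  m_A(x) = Π_λ (x − λ)^{k_λ}
where k_λ is the size of the *largest* Jordan block for λ (equivalently, the smallest k with (A − λI)^k v = 0 for every generalised eigenvector v of λ).

  λ = -4: largest Jordan block has size 2, contributing (x + 4)^2

So m_A(x) = (x + 4)^2 = x^2 + 8*x + 16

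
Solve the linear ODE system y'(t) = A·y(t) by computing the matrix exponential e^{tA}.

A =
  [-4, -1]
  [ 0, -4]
e^{tA} =
  [exp(-4*t), -t*exp(-4*t)]
  [0, exp(-4*t)]

Strategy: write A = P · J · P⁻¹ where J is a Jordan canonical form, so e^{tA} = P · e^{tJ} · P⁻¹, and e^{tJ} can be computed block-by-block.

A has Jordan form
J =
  [-4,  1]
  [ 0, -4]
(up to reordering of blocks).

Per-block formulas:
  For a 2×2 Jordan block J_2(-4): exp(t · J_2(-4)) = e^(-4t)·(I + t·N), where N is the 2×2 nilpotent shift.

After assembling e^{tJ} and conjugating by P, we get:

e^{tA} =
  [exp(-4*t), -t*exp(-4*t)]
  [0, exp(-4*t)]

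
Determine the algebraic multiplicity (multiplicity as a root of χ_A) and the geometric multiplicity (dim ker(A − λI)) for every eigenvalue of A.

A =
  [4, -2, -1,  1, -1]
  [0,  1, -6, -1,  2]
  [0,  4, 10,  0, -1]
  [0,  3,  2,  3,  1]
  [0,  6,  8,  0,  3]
λ = 4: alg = 4, geom = 2; λ = 5: alg = 1, geom = 1

Step 1 — factor the characteristic polynomial to read off the algebraic multiplicities:
  χ_A(x) = (x - 5)*(x - 4)^4

Step 2 — compute geometric multiplicities via the rank-nullity identity g(λ) = n − rank(A − λI):
  rank(A − (4)·I) = 3, so dim ker(A − (4)·I) = n − 3 = 2
  rank(A − (5)·I) = 4, so dim ker(A − (5)·I) = n − 4 = 1

Summary:
  λ = 4: algebraic multiplicity = 4, geometric multiplicity = 2
  λ = 5: algebraic multiplicity = 1, geometric multiplicity = 1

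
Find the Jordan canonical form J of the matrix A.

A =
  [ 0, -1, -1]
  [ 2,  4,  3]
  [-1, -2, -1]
J_3(1)

The characteristic polynomial is
  det(x·I − A) = x^3 - 3*x^2 + 3*x - 1 = (x - 1)^3

Eigenvalues and multiplicities (the geometric multiplicity of λ is n − rank(A − λI), which equals the number of Jordan blocks for λ):
  λ = 1: algebraic multiplicity = 3, geometric multiplicity = 1

Determining the block sizes for each eigenvalue:
  λ = 1: one block (gm = 1), so the single block has size am = 3 → block sizes [3]

Assembling the blocks gives a Jordan form
J =
  [1, 1, 0]
  [0, 1, 1]
  [0, 0, 1]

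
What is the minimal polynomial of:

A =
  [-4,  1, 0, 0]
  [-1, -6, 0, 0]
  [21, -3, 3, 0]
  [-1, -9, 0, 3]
x^3 + 7*x^2 - 5*x - 75

The characteristic polynomial is χ_A(x) = (x - 3)^2*(x + 5)^2, so the eigenvalues are known. The minimal polynomial is
  m_A(x) = Π_λ (x − λ)^{k_λ}
where k_λ is the size of the *largest* Jordan block for λ (equivalently, the smallest k with (A − λI)^k v = 0 for every generalised eigenvector v of λ).

  λ = -5: largest Jordan block has size 2, contributing (x + 5)^2
  λ = 3: largest Jordan block has size 1, contributing (x − 3)

So m_A(x) = (x - 3)*(x + 5)^2 = x^3 + 7*x^2 - 5*x - 75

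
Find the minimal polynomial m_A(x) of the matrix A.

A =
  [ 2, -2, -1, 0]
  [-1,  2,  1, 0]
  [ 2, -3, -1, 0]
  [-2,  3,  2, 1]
x^3 - 3*x^2 + 3*x - 1

The characteristic polynomial is χ_A(x) = (x - 1)^4, so the eigenvalues are known. The minimal polynomial is
  m_A(x) = Π_λ (x − λ)^{k_λ}
where k_λ is the size of the *largest* Jordan block for λ (equivalently, the smallest k with (A − λI)^k v = 0 for every generalised eigenvector v of λ).

  λ = 1: largest Jordan block has size 3, contributing (x − 1)^3

So m_A(x) = (x - 1)^3 = x^3 - 3*x^2 + 3*x - 1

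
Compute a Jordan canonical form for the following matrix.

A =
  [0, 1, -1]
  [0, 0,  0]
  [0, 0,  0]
J_2(0) ⊕ J_1(0)

The characteristic polynomial is
  det(x·I − A) = x^3

Eigenvalues and multiplicities (the geometric multiplicity of λ is n − rank(A − λI), which equals the number of Jordan blocks for λ):
  λ = 0: algebraic multiplicity = 3, geometric multiplicity = 2

Determining the block sizes for each eigenvalue:
  λ = 0: 2 blocks summing to 3 forces exactly one block of size 2 and the rest size 1 → block sizes [2, 1]

Assembling the blocks gives a Jordan form
J =
  [0, 1, 0]
  [0, 0, 0]
  [0, 0, 0]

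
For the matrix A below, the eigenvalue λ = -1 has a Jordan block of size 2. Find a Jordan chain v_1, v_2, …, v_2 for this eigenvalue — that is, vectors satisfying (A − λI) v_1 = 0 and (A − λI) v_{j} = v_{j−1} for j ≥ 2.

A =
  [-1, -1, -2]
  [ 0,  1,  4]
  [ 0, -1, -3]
A Jordan chain for λ = -1 of length 2:
v_1 = (-1, 2, -1)ᵀ
v_2 = (0, 1, 0)ᵀ

Let N = A − (-1)·I. We want v_2 with N^2 v_2 = 0 but N^1 v_2 ≠ 0; then v_{j-1} := N · v_j for j = 2, …, 2.

Pick v_2 = (0, 1, 0)ᵀ.
Then v_1 = N · v_2 = (-1, 2, -1)ᵀ.

Sanity check: (A − (-1)·I) v_1 = (0, 0, 0)ᵀ = 0. ✓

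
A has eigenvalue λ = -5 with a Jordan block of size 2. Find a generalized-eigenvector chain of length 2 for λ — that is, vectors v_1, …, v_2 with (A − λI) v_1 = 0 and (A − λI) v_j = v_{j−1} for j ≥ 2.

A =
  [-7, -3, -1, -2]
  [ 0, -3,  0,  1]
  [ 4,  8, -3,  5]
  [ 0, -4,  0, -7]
A Jordan chain for λ = -5 of length 2:
v_1 = (-2, 0, 4, 0)ᵀ
v_2 = (1, 0, 0, 0)ᵀ

Let N = A − (-5)·I. We want v_2 with N^2 v_2 = 0 but N^1 v_2 ≠ 0; then v_{j-1} := N · v_j for j = 2, …, 2.

Pick v_2 = (1, 0, 0, 0)ᵀ.
Then v_1 = N · v_2 = (-2, 0, 4, 0)ᵀ.

Sanity check: (A − (-5)·I) v_1 = (0, 0, 0, 0)ᵀ = 0. ✓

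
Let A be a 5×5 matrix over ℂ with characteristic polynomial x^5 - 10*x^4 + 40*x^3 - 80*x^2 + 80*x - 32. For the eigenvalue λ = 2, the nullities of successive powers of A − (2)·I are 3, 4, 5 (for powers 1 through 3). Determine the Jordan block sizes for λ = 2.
Block sizes for λ = 2: [3, 1, 1]

From the dimensions of kernels of powers, the number of Jordan blocks of size at least j is d_j − d_{j−1} where d_j = dim ker(N^j) (with d_0 = 0). Computing the differences gives [3, 1, 1].
The number of blocks of size exactly k is (#blocks of size ≥ k) − (#blocks of size ≥ k + 1), so the partition is: 2 block(s) of size 1, 1 block(s) of size 3.
In nonincreasing order the block sizes are [3, 1, 1].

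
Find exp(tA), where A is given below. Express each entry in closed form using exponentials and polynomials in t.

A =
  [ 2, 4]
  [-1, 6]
e^{tA} =
  [-2*t*exp(4*t) + exp(4*t), 4*t*exp(4*t)]
  [-t*exp(4*t), 2*t*exp(4*t) + exp(4*t)]

Strategy: write A = P · J · P⁻¹ where J is a Jordan canonical form, so e^{tA} = P · e^{tJ} · P⁻¹, and e^{tJ} can be computed block-by-block.

A has Jordan form
J =
  [4, 1]
  [0, 4]
(up to reordering of blocks).

Per-block formulas:
  For a 2×2 Jordan block J_2(4): exp(t · J_2(4)) = e^(4t)·(I + t·N), where N is the 2×2 nilpotent shift.

After assembling e^{tJ} and conjugating by P, we get:

e^{tA} =
  [-2*t*exp(4*t) + exp(4*t), 4*t*exp(4*t)]
  [-t*exp(4*t), 2*t*exp(4*t) + exp(4*t)]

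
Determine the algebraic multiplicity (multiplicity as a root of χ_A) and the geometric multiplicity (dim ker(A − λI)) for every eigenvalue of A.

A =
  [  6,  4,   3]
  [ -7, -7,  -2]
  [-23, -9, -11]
λ = -4: alg = 3, geom = 1

Step 1 — factor the characteristic polynomial to read off the algebraic multiplicities:
  χ_A(x) = (x + 4)^3

Step 2 — compute geometric multiplicities via the rank-nullity identity g(λ) = n − rank(A − λI):
  rank(A − (-4)·I) = 2, so dim ker(A − (-4)·I) = n − 2 = 1

Summary:
  λ = -4: algebraic multiplicity = 3, geometric multiplicity = 1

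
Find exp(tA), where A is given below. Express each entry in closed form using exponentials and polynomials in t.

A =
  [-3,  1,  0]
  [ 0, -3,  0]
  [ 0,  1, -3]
e^{tA} =
  [exp(-3*t), t*exp(-3*t), 0]
  [0, exp(-3*t), 0]
  [0, t*exp(-3*t), exp(-3*t)]

Strategy: write A = P · J · P⁻¹ where J is a Jordan canonical form, so e^{tA} = P · e^{tJ} · P⁻¹, and e^{tJ} can be computed block-by-block.

A has Jordan form
J =
  [-3,  1,  0]
  [ 0, -3,  0]
  [ 0,  0, -3]
(up to reordering of blocks).

Per-block formulas:
  For a 2×2 Jordan block J_2(-3): exp(t · J_2(-3)) = e^(-3t)·(I + t·N), where N is the 2×2 nilpotent shift.
  For a 1×1 block at λ = -3: exp(t · [-3]) = [e^(-3t)].

After assembling e^{tJ} and conjugating by P, we get:

e^{tA} =
  [exp(-3*t), t*exp(-3*t), 0]
  [0, exp(-3*t), 0]
  [0, t*exp(-3*t), exp(-3*t)]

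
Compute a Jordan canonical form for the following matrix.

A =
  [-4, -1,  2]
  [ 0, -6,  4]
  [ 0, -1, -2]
J_2(-4) ⊕ J_1(-4)

The characteristic polynomial is
  det(x·I − A) = x^3 + 12*x^2 + 48*x + 64 = (x + 4)^3

Eigenvalues and multiplicities (the geometric multiplicity of λ is n − rank(A − λI), which equals the number of Jordan blocks for λ):
  λ = -4: algebraic multiplicity = 3, geometric multiplicity = 2

Determining the block sizes for each eigenvalue:
  λ = -4: 2 blocks summing to 3 forces exactly one block of size 2 and the rest size 1 → block sizes [2, 1]

Assembling the blocks gives a Jordan form
J =
  [-4,  1,  0]
  [ 0, -4,  0]
  [ 0,  0, -4]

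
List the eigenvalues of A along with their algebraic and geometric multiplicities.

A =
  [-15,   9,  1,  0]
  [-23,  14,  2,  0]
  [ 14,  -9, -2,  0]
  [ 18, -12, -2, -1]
λ = -1: alg = 4, geom = 2

Step 1 — factor the characteristic polynomial to read off the algebraic multiplicities:
  χ_A(x) = (x + 1)^4

Step 2 — compute geometric multiplicities via the rank-nullity identity g(λ) = n − rank(A − λI):
  rank(A − (-1)·I) = 2, so dim ker(A − (-1)·I) = n − 2 = 2

Summary:
  λ = -1: algebraic multiplicity = 4, geometric multiplicity = 2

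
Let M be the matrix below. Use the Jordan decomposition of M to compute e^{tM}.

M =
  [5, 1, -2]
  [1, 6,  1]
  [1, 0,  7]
e^{tM} =
  [-t*exp(6*t) + exp(6*t), -t^2*exp(6*t)/2 + t*exp(6*t), t^2*exp(6*t)/2 - 2*t*exp(6*t)]
  [t*exp(6*t), t^2*exp(6*t)/2 + exp(6*t), -t^2*exp(6*t)/2 + t*exp(6*t)]
  [t*exp(6*t), t^2*exp(6*t)/2, -t^2*exp(6*t)/2 + t*exp(6*t) + exp(6*t)]

Strategy: write M = P · J · P⁻¹ where J is a Jordan canonical form, so e^{tM} = P · e^{tJ} · P⁻¹, and e^{tJ} can be computed block-by-block.

M has Jordan form
J =
  [6, 1, 0]
  [0, 6, 1]
  [0, 0, 6]
(up to reordering of blocks).

Per-block formulas:
  For a 3×3 Jordan block J_3(6): exp(t · J_3(6)) = e^(6t)·(I + t·N + (t^2/2)·N^2), where N is the 3×3 nilpotent shift.

After assembling e^{tJ} and conjugating by P, we get:

e^{tM} =
  [-t*exp(6*t) + exp(6*t), -t^2*exp(6*t)/2 + t*exp(6*t), t^2*exp(6*t)/2 - 2*t*exp(6*t)]
  [t*exp(6*t), t^2*exp(6*t)/2 + exp(6*t), -t^2*exp(6*t)/2 + t*exp(6*t)]
  [t*exp(6*t), t^2*exp(6*t)/2, -t^2*exp(6*t)/2 + t*exp(6*t) + exp(6*t)]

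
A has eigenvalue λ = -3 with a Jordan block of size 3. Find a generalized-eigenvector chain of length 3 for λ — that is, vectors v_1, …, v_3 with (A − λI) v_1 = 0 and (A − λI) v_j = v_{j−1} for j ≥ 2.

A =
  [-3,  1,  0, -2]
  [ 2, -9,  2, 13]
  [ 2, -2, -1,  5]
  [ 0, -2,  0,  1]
A Jordan chain for λ = -3 of length 3:
v_1 = (2, -8, 0, -4)ᵀ
v_2 = (0, 2, 2, 0)ᵀ
v_3 = (1, 0, 0, 0)ᵀ

Let N = A − (-3)·I. We want v_3 with N^3 v_3 = 0 but N^2 v_3 ≠ 0; then v_{j-1} := N · v_j for j = 3, …, 2.

Pick v_3 = (1, 0, 0, 0)ᵀ.
Then v_2 = N · v_3 = (0, 2, 2, 0)ᵀ.
Then v_1 = N · v_2 = (2, -8, 0, -4)ᵀ.

Sanity check: (A − (-3)·I) v_1 = (0, 0, 0, 0)ᵀ = 0. ✓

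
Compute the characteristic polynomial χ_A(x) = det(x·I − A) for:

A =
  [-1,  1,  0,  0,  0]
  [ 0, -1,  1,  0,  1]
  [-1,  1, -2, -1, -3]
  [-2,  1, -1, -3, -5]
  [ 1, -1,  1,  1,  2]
x^5 + 5*x^4 + 10*x^3 + 10*x^2 + 5*x + 1

Expanding det(x·I − A) (e.g. by cofactor expansion or by noting that A is similar to its Jordan form J, which has the same characteristic polynomial as A) gives
  χ_A(x) = x^5 + 5*x^4 + 10*x^3 + 10*x^2 + 5*x + 1
which factors as (x + 1)^5. The eigenvalues (with algebraic multiplicities) are λ = -1 with multiplicity 5.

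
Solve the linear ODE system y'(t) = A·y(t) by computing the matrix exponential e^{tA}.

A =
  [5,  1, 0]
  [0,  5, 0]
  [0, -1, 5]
e^{tA} =
  [exp(5*t), t*exp(5*t), 0]
  [0, exp(5*t), 0]
  [0, -t*exp(5*t), exp(5*t)]

Strategy: write A = P · J · P⁻¹ where J is a Jordan canonical form, so e^{tA} = P · e^{tJ} · P⁻¹, and e^{tJ} can be computed block-by-block.

A has Jordan form
J =
  [5, 1, 0]
  [0, 5, 0]
  [0, 0, 5]
(up to reordering of blocks).

Per-block formulas:
  For a 2×2 Jordan block J_2(5): exp(t · J_2(5)) = e^(5t)·(I + t·N), where N is the 2×2 nilpotent shift.
  For a 1×1 block at λ = 5: exp(t · [5]) = [e^(5t)].

After assembling e^{tJ} and conjugating by P, we get:

e^{tA} =
  [exp(5*t), t*exp(5*t), 0]
  [0, exp(5*t), 0]
  [0, -t*exp(5*t), exp(5*t)]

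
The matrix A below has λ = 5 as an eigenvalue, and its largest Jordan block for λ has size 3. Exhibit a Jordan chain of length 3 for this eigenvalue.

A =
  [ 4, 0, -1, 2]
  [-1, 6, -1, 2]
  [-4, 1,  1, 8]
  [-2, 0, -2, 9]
A Jordan chain for λ = 5 of length 3:
v_1 = (1, 0, 3, 2)ᵀ
v_2 = (-1, -1, -4, -2)ᵀ
v_3 = (1, 0, 0, 0)ᵀ

Let N = A − (5)·I. We want v_3 with N^3 v_3 = 0 but N^2 v_3 ≠ 0; then v_{j-1} := N · v_j for j = 3, …, 2.

Pick v_3 = (1, 0, 0, 0)ᵀ.
Then v_2 = N · v_3 = (-1, -1, -4, -2)ᵀ.
Then v_1 = N · v_2 = (1, 0, 3, 2)ᵀ.

Sanity check: (A − (5)·I) v_1 = (0, 0, 0, 0)ᵀ = 0. ✓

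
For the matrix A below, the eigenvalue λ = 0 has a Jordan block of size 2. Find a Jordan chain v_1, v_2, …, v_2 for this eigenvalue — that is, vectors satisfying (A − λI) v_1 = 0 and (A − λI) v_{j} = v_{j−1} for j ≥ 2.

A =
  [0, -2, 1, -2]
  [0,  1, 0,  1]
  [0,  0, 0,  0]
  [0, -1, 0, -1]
A Jordan chain for λ = 0 of length 2:
v_1 = (-2, 1, 0, -1)ᵀ
v_2 = (0, 1, 0, 0)ᵀ

Let N = A − (0)·I. We want v_2 with N^2 v_2 = 0 but N^1 v_2 ≠ 0; then v_{j-1} := N · v_j for j = 2, …, 2.

Pick v_2 = (0, 1, 0, 0)ᵀ.
Then v_1 = N · v_2 = (-2, 1, 0, -1)ᵀ.

Sanity check: (A − (0)·I) v_1 = (0, 0, 0, 0)ᵀ = 0. ✓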